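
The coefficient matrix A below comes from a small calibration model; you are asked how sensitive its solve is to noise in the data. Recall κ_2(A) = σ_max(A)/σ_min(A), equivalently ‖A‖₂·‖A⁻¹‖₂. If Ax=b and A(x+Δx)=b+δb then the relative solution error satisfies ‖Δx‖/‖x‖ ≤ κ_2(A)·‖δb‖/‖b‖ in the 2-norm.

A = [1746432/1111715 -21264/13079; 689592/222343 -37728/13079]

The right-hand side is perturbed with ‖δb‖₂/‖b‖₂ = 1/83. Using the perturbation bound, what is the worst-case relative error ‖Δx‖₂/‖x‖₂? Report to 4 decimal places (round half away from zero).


AᵀA = [51690148416/4276506025 -9836515584/855301205; -9836515584/855301205 1875559680/171060241]; tr = 117216576/5085025, det = 1327104/5085025
λ_max, λ_min = (117216576/5085025 ± √13712732261093376/25857479250625)/2 = 576/25, 2304/203401
so κ_2 = √((576/25) / (2304/203401)) = 45.1000
perturbation bound = 45.1000·1/83 = 0.5434

0.5434


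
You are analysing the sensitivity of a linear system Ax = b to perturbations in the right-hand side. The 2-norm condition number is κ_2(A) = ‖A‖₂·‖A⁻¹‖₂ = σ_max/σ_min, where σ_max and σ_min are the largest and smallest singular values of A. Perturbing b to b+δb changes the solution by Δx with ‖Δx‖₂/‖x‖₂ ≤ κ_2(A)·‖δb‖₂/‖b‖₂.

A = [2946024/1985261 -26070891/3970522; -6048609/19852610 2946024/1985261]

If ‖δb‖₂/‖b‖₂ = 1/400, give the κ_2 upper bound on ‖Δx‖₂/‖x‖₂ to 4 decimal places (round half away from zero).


0.5905

AᵀA = [538067466801/234459324100 -119526085728/11722966205; -119526085728/11722966205 424989641385/9378372964]; tr = 3320288073/69738050, det = 22667121/557904400
solving λ² − 3320288073/69738050·λ + 22667121/557904400 = 0 gives λ = 4761/100, 4761/5579044
σ_max=√(4761/100)=(69/10), σ_min=√(4761/5579044)=(69/2362) → κ = 236.2000
κ_2(A)·‖δb‖/‖b‖ = 0.5905


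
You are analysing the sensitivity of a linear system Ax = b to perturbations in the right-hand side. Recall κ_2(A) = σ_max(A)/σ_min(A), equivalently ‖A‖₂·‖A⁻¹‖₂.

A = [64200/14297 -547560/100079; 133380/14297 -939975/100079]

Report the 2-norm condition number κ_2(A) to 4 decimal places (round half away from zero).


AᵀA = [75819600/707281 -555457500/4950967; -555457500/4950967 4094723025/34656769]; tr = 9286425/41209, det = 3240000/41209
eigenvalues of AᵀA: λ = (tr ± √(tr²−4·det))/2 = 225, 14400/41209
so κ_2 = √(225 / (14400/41209)) = 25.3750

25.3750


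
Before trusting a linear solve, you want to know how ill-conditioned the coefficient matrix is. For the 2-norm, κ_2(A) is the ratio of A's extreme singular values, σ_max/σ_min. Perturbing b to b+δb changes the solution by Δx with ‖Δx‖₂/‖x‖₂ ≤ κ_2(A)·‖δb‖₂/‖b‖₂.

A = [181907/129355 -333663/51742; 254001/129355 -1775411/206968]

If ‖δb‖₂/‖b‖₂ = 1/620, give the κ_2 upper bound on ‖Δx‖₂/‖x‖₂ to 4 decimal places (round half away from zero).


M = AᵀA = [3904266586/669308641 -138747742155/5354469128; -138747742155/5354469128 4933380180025/42835753024]. tr(M)=3083434409/25482304, det(M)=9150625/25482304
eigenvalues of AᵀA: λ = (tr ± √(tr²−4·det))/2 = 121, 75625/25482304
κ_2(A) = √(λ_max/λ_min) = √(121 / (75625/25482304)) = 201.9200
κ_2(A)·‖δb‖/‖b‖ = 0.3257

0.3257


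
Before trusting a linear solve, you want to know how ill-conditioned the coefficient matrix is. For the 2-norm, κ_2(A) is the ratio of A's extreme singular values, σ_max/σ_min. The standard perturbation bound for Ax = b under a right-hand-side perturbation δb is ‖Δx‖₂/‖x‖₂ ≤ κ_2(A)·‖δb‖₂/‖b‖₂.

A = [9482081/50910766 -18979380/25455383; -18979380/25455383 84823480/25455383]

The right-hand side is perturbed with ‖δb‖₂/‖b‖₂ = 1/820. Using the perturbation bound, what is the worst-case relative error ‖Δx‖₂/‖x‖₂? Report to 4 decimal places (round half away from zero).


0.2308

form AᵀA = [910634932081/1541883459076 -1011230856090/385470864769; -1011230856090/385470864769 4494491150800/385470864769] with trace 11236525601/917241796 and determinant 960400/229310449
eigenvalues of AᵀA: λ = (tr ± √(tr²−4·det))/2 = 49/4, 78400/229310449
σ_max=√(49/4)=(7/2), σ_min=√(78400/229310449)=(280/15143) → κ = 189.2875
worst-case relative error ≤ 189.2875 × 1/820 = 0.2308


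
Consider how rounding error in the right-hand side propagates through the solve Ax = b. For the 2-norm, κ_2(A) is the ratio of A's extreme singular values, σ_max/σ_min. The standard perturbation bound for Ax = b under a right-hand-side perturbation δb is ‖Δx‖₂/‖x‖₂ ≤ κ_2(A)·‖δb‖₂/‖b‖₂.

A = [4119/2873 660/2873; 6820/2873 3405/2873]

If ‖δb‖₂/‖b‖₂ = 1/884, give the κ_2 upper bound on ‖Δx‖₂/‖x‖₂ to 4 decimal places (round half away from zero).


0.0088

M = AᵀA = [219649/28561 89760/28561; 89760/28561 41625/28561]. tr(M)=1546/169, det(M)=225/169
char-poly roots: 9 and 25/169
κ_2(A) = √(λ_max/λ_min) = √(9 / (25/169)) = 7.8000
bound on ‖Δx‖/‖x‖: κ·ε = 7.8000·1/884 = 0.0088


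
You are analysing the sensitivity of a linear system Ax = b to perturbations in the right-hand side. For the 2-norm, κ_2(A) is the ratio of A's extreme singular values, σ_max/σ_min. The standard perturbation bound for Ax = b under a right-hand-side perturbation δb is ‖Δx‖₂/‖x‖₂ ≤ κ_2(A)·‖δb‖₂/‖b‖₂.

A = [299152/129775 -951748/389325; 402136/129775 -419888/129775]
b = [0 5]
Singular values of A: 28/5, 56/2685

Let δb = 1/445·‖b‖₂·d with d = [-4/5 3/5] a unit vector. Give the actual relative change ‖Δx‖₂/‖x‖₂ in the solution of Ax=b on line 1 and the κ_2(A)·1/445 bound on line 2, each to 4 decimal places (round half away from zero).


from the listed singular values, σ₁ = 28/5, σ_n = 56/2685
κ = σ_max/σ_min = (28/5)/(56/2685) = 268.5000
perturbation bound = 268.5000·1/445 = 0.6034
solve Ax = b  →  x = [104.6521 98.6823]
‖b‖ = 5.0000, ‖x‖ = 143.8411
Δx = A⁻¹·δb where δb = 1/445·5.0000·d; ‖Δx‖ = 0.5387
dividing the unrounded norms, ‖Δx‖/‖x‖ = 0.0037
so the bound overstates the realised error by a factor of ≈ 161.1020 (computed from the unrounded values)

0.0037
0.6034


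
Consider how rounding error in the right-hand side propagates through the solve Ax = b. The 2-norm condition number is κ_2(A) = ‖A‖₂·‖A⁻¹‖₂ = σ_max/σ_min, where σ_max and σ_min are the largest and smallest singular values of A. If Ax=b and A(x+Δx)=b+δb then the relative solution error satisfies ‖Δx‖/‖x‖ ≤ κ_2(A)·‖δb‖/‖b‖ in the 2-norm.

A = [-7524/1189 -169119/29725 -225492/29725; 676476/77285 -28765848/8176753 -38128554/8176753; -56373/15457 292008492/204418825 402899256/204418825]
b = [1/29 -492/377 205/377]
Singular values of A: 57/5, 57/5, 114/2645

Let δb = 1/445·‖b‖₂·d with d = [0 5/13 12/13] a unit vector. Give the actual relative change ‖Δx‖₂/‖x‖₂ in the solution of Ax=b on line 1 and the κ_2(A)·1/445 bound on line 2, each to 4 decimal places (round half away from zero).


0.5944
0.5944

from the listed singular values, σ₁ = 57/5, σ_n = 114/2645
κ_2(A) = (57/5) / (114/2645) = 264.5000
bound on ‖Δx‖/‖x‖: κ·ε = 264.5000·1/445 = 0.5944
solve Ax = b  →  x = [-0.1048 0.0398 0.0531]
2-norm of b is 1.4142; of x, 0.1241
re-solving with b+δb shifts x by Δx of norm 0.0737
relative error = 0.5944
tightness: 0.5944 against a bound of 0.5944; the bound is attained (ratio 1)


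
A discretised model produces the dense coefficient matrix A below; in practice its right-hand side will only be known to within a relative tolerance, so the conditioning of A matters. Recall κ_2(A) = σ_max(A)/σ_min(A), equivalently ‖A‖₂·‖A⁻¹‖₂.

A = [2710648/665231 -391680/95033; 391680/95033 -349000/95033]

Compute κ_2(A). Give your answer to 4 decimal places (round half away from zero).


31.6400

form AᵀA = [17675220544/526197721 -2400215040/75171103; -2400215040/75171103 327246400/10738729] with trace 40083584/625681 and determinant 2560000/625681
eigenvalues of AᵀA: λ = (tr ± √(tr²−4·det))/2 = 64, 40000/625681
κ_2(A) = √(λ_max/λ_min) = √(64 / (40000/625681)) = 31.6400


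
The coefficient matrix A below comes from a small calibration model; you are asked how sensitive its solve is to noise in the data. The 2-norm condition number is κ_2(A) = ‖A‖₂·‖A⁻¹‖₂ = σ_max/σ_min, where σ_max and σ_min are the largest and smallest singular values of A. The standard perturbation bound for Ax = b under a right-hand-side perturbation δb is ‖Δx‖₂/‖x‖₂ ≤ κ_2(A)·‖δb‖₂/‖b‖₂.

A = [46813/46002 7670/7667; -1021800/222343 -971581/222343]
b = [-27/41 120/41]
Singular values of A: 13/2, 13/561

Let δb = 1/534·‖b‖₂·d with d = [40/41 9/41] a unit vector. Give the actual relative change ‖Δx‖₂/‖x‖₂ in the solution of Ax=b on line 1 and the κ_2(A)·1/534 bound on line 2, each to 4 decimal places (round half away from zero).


from the listed singular values, σ₁ = 13/2, σ_n = 13/561
κ_2(A) = (13/2) / (13/561) = 280.5000
bound on ‖Δx‖/‖x‖: κ·ε = 280.5000·1/534 = 0.5253
solve Ax = b  →  x = [-0.3342 -0.3183]
2-norm of b is 3.0000; of x, 0.4615
Δx = A⁻¹·δb where δb = 1/534·3.0000·d; ‖Δx‖ = 0.2424
relative error = 0.5253
realised/bound = 1 exactly: the bound is attained for this b and d

0.5253
0.5253


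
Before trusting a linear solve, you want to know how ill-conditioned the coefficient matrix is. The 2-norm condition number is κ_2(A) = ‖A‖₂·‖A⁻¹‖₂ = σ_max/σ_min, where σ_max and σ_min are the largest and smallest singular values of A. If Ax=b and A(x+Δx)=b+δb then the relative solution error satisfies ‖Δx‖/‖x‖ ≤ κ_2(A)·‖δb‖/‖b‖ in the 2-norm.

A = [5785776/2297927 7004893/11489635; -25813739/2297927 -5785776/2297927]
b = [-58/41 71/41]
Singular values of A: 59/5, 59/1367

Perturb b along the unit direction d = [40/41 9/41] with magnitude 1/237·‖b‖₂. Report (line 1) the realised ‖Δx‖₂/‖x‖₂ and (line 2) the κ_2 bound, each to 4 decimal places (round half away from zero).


from the listed singular values, σ₁ = 59/5, σ_n = 59/1367
κ = σ_max/σ_min = (59/5)/(59/1367) = 273.4000
perturbation bound = 273.4000·1/237 = 1.1536
solve Ax = b  →  x = [4.9206 -22.6416]
‖b‖ = 2.2361, ‖x‖ = 23.1701
δb = ε·‖b‖·d = [0.0092 0.0021]; solving A·Δx = δb gives ‖Δx‖ = 0.2186
dividing the unrounded norms, ‖Δx‖/‖x‖ = 0.0094
tightness: 0.0094 against a bound of 1.1536 (unrounded ratio ≈ 0.0082)

0.0094
1.1536


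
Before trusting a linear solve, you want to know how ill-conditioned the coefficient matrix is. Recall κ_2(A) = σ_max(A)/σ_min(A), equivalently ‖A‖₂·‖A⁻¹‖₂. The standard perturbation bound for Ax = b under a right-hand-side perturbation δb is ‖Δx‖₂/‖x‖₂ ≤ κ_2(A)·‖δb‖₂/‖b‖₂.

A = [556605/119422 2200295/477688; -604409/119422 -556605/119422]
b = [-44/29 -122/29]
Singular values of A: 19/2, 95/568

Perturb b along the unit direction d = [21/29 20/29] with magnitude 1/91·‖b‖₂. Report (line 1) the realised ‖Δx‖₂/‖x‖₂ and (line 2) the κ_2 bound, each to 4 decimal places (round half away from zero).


0.0123
0.6242

largest singular value 19/2, smallest 95/568
κ = σ_max/σ_min = (19/2)/(95/568) = 56.8000
worst-case relative error ≤ 56.8000 × 1/91 = 0.6242
solve Ax = b  →  x = [16.6461 -17.1731]
‖b‖ = 4.4721, ‖x‖ = 23.9167
Δx = A⁻¹·δb where δb = 1/91·4.4721·d; ‖Δx‖ = 0.2938
relative error = 0.0123
realised/bound (from unrounded values) ≈ 0.0197


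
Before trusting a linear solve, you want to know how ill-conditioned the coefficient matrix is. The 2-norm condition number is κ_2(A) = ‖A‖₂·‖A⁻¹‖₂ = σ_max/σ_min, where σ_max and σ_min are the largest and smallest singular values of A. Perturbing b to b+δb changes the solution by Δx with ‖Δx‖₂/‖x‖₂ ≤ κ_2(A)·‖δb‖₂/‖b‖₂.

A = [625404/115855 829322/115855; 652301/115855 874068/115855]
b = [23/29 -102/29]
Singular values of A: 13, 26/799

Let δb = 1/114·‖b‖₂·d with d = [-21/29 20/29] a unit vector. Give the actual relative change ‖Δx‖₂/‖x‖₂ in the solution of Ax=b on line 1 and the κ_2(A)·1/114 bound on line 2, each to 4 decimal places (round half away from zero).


0.0105
3.5044

σ_max = 13, σ_min = 26/799
κ = σ_max/σ_min = 13/(26/799) = 399.5000
bound on ‖Δx‖/‖x‖: κ·ε = 399.5000·1/114 = 3.5044
solve Ax = b  →  x = [73.6615 -55.4385]
‖b‖ = 3.6056, ‖x‖ = 92.1924
Δx = A⁻¹·δb where δb = 1/114·3.6056·d; ‖Δx‖ = 0.9719
relative error = 0.0105
realised/bound (from unrounded values) ≈ 0.0030


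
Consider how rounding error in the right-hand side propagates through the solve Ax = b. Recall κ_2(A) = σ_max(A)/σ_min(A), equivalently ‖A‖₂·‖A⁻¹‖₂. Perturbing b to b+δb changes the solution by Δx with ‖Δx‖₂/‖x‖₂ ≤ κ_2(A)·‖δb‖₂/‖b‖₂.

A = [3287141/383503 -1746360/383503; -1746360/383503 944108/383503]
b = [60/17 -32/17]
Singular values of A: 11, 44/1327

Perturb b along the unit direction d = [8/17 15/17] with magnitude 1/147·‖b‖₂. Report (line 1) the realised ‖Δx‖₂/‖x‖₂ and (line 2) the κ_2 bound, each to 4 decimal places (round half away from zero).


from the listed singular values, σ₁ = 11, σ_n = 44/1327
κ_2(A) = 11 / (44/1327) = 331.7500
perturbation bound = 331.7500·1/147 = 2.2568
solve Ax = b  →  x = [0.3209 -0.1711]
‖b‖ = 4.0000, ‖x‖ = 0.3636
with δb = [0.0128 0.0240], A·Δx = δb → ‖Δx‖ = 0.8207
dividing the unrounded norms, ‖Δx‖/‖x‖ = 2.2568
tightness: 2.2568 against a bound of 2.2568; the bound is attained (ratio 1)

2.2568
2.2568


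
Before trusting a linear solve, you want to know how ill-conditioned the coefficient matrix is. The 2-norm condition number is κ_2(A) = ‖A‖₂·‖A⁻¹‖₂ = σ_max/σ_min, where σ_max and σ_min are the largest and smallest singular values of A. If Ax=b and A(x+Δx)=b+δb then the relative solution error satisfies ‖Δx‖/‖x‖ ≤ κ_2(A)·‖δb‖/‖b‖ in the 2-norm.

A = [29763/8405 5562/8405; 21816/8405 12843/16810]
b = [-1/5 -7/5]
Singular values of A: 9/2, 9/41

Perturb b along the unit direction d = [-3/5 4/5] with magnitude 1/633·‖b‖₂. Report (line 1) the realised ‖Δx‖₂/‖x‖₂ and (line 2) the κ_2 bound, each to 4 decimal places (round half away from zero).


0.0022
0.0324

from the listed singular values, σ₁ = 9/2, σ_n = 9/41
κ = σ_max/σ_min = (9/2)/(9/41) = 20.5000
bound on ‖Δx‖/‖x‖: κ·ε = 20.5000·1/633 = 0.0324
solve Ax = b  →  x = [0.7832 -4.4932]
‖b‖₂ = 1.4142 and ‖x‖₂ = 4.5610
δb = ε·‖b‖·d = [-0.0013 0.0018]; solving A·Δx = δb gives ‖Δx‖ = 0.0102
realised ‖Δx‖/‖x‖ = 0.0022
tightness: 0.0022 against a bound of 0.0324 (unrounded ratio ≈ 0.0689)


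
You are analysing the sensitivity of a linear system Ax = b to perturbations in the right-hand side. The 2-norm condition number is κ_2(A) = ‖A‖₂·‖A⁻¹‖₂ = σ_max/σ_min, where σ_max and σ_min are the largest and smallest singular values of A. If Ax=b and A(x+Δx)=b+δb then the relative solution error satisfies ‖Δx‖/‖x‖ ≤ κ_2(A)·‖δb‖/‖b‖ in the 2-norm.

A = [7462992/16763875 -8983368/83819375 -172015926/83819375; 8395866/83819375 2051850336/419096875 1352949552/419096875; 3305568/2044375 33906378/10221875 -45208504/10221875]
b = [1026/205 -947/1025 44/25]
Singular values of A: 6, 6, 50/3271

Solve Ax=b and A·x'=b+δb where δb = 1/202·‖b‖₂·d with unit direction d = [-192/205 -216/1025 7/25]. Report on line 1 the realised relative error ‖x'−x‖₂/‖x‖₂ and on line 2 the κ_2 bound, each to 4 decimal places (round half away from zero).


0.0067
1.9432

σ_max = 6, σ_min = 50/3271
κ = σ_max/σ_min = 6/(50/3271) = 392.5200
bound on ‖Δx‖/‖x‖: κ·ε = 392.5200·1/202 = 1.9432
solve Ax = b  →  x = [-251.0728 43.9836 -59.2003]
‖b‖₂ = 5.3852 and ‖x‖₂ = 261.6807
δb = ε·‖b‖·d = [-0.0250 -0.0056 0.0075]; solving A·Δx = δb gives ‖Δx‖ = 1.7440
dividing the unrounded norms, ‖Δx‖/‖x‖ = 0.0067
so the bound overstates the realised error by a factor of ≈ 291.5573 (computed from the unrounded values)


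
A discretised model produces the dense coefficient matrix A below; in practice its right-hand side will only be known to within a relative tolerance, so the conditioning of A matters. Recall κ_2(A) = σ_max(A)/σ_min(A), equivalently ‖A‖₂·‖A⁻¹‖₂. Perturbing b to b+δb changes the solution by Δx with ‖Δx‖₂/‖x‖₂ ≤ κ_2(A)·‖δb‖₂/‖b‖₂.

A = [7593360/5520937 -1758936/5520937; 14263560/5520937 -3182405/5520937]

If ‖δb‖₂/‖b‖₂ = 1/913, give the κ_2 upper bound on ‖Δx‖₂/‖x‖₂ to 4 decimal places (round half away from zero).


0.3253

form AᵀA = [903488788800/105469707121 -203282556840/105469707121; -203282556840/105469707121 45749333689/105469707121] with trace 564686569/62742241 and determinant 57600/62742241
solving λ² − 564686569/62742241·λ + 57600/62742241 = 0 gives λ = 9, 6400/62742241
κ = σ_max/σ_min = 3/(80/7921) = 297.0375
worst-case relative error ≤ 297.0375 × 1/913 = 0.3253


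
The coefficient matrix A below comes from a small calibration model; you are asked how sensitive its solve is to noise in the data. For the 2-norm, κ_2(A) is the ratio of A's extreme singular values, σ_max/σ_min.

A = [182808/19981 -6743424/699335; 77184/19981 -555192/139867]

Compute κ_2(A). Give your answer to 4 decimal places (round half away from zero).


222.6000

M = AᵀA = [232994880/2362369 -8562198528/82682915; -8562198528/82682915 314672906304/2893902025]. tr(M)=713545344/3441025, det(M)=2985984/3441025
eigenvalues of AᵀA: λ = (tr ± √(tr²−4·det))/2 = 5184/25, 576/137641
κ_2(A) = √(λ_max/λ_min) = √((5184/25) / (576/137641)) = 222.6000


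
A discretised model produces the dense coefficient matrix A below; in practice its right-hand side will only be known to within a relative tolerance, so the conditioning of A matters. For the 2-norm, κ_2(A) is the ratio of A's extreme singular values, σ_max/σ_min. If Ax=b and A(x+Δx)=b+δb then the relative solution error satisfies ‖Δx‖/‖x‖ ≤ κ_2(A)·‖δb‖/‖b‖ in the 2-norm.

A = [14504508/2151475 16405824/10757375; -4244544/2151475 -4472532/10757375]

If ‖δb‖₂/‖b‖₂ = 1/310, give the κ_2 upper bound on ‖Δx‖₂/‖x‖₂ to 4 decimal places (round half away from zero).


0.8125

form AᵀA = [365435049744/7406151481 411107622912/37030757405; 411107622912/37030757405 462647365776/185153787025] with trace 5710008096/110145025 and determinant 186624/4405801
λ_max, λ_min = (5710008096/110145025 ± √32602136885870985216/12131926532250625)/2 = 1296/25, 3600/4405801
κ = σ_max/σ_min = (36/5)/(60/2099) = 251.8800
bound on ‖Δx‖/‖x‖: κ·ε = 251.8800·1/310 = 0.8125


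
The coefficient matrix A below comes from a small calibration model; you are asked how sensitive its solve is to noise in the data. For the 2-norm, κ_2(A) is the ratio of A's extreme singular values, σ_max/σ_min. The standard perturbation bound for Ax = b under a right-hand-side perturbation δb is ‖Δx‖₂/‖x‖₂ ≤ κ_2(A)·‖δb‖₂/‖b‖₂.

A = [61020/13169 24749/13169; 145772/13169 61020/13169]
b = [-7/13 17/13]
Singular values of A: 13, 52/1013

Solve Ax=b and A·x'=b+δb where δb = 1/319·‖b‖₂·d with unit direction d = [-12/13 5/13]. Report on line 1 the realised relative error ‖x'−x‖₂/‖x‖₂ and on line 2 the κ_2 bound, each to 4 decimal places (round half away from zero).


largest singular value 13, smallest 52/1013
condition number: 13 ÷ (52/1013) = 253.2500
κ_2(A)·‖δb‖/‖b‖ = 0.7939
solve Ax = b  →  x = [-7.4216 18.0118]
‖b‖₂ = 1.4142 and ‖x‖₂ = 19.4809
with δb = [-0.0041 0.0017], A·Δx = δb → ‖Δx‖ = 0.0864
realised ‖Δx‖/‖x‖ = 0.0044
realised/bound (from unrounded values) ≈ 0.0056

0.0044
0.7939


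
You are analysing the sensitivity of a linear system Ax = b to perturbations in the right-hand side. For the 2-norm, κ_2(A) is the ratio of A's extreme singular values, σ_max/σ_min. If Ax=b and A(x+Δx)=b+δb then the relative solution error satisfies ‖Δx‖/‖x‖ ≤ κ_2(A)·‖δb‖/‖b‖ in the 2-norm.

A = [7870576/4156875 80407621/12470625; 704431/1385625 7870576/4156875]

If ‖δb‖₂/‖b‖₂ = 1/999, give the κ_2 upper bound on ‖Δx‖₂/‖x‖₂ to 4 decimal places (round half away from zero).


0.1598

form AᵀA = [106259158201/27647375625 1092404466496/82942126875; 1092404466496/82942126875 11236638742441/248826380625] with trace 19508753866/398122209 and determinant 37515625/398122209
solving λ² − 19508753866/398122209·λ + 37515625/398122209 = 0 gives λ = 49, 765625/398122209
κ_2(A) = √(λ_max/λ_min) = √(49 / (765625/398122209)) = 159.6240
perturbation bound = 159.6240·1/999 = 0.1598


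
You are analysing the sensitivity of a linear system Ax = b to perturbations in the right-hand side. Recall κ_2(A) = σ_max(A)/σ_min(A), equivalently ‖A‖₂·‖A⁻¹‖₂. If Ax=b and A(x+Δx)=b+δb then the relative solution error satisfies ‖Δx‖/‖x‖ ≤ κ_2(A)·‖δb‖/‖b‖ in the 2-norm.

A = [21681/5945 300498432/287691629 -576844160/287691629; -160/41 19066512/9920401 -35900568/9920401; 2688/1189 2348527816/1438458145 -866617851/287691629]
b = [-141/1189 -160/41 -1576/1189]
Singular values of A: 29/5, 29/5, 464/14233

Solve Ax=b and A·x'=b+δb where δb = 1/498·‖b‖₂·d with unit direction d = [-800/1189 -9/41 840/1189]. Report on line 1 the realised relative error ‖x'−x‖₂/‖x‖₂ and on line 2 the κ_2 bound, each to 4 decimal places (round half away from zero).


0.3573
0.3573

σ_max = 29/5, σ_min = 464/14233
κ = σ_max/σ_min = (29/5)/(464/14233) = 177.9125
perturbation bound = 177.9125·1/498 = 0.3573
solve Ax = b  →  x = [0.3508 -0.2910 0.5456]
‖b‖ = 4.1231, ‖x‖ = 0.7109
re-solving with b+δb shifts x by Δx of norm 0.2540
dividing the unrounded norms, ‖Δx‖/‖x‖ = 0.3573
realised/bound = 1 exactly: the bound is attained for this b and d


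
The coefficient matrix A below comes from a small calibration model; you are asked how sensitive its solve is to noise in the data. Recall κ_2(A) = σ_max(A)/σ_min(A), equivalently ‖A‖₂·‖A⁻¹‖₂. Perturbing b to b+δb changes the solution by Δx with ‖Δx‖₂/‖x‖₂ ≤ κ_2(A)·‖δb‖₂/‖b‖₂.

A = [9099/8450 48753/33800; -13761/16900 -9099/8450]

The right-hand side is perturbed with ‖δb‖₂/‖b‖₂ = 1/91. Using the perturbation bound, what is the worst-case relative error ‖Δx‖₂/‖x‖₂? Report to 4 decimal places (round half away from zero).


3.7143

M = AᵀA = [20821293/11424400 27761049/11424400; 27761049/11424400 148060953/45697600]. tr(M)=9253845/1827904, det(M)=6561/29246464
char-poly roots: 81/16 and 81/1827904
κ = σ_max/σ_min = (9/4)/(9/1352) = 338.0000
bound on ‖Δx‖/‖x‖: κ·ε = 338.0000·1/91 = 3.7143


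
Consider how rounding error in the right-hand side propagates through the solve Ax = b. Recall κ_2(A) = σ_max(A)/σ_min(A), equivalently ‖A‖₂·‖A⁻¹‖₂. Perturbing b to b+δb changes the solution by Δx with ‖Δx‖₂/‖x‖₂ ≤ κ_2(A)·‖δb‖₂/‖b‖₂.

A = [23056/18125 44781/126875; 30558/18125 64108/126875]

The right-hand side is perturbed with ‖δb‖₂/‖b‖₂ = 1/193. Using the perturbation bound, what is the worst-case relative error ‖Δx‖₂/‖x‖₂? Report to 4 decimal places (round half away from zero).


M = AᵀA = [11722964/2628125 23931864/18396875; 23931864/18396875 48921389/128778125]. tr(M)=4986773/1030225, det(M)=58564/25755625
λ_max, λ_min = (4986773/1030225 ± √994330059921/42454542025)/2 = 121/25, 484/1030225
so κ_2 = √((121/25) / (484/1030225)) = 101.5000
perturbation bound = 101.5000·1/193 = 0.5259

0.5259


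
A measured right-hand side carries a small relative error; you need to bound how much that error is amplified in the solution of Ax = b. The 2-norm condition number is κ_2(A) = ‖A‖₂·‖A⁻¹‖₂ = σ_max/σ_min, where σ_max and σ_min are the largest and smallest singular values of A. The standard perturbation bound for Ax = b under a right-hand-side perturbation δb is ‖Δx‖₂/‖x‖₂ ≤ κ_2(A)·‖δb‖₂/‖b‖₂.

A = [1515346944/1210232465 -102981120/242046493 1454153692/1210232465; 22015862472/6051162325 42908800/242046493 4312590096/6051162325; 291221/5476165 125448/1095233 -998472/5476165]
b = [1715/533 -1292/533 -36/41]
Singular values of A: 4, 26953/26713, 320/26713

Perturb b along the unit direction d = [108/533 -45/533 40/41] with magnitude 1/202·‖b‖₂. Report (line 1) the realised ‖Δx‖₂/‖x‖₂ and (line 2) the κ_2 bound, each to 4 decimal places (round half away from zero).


from the listed singular values, σ₁ = 4, σ_n = 320/26713
condition number: 4 ÷ (320/26713) = 333.9125
perturbation bound = 333.9125·1/202 = 1.6530
solve Ax = b  →  x = [-1.2194 -1.8656 3.2881]
2-norm of b is 4.1231; of x, 3.9723
Δx = A⁻¹·δb where δb = 1/202·4.1231·d; ‖Δx‖ = 1.7039
dividing the unrounded norms, ‖Δx‖/‖x‖ = 0.4290
tightness: 0.4290 against a bound of 1.6530 (unrounded ratio ≈ 0.2595)

0.4290
1.6530


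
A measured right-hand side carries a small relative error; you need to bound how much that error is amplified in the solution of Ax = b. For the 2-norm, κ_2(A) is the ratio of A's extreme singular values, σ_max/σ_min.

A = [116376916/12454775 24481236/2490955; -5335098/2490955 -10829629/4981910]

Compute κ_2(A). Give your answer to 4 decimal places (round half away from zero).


AᵀA = [8480171531476/92279250625 1780781425101/18455850125; 1780781425101/18455850125 59835919777/590587204]; tr = 84801588569/438902500, det = 1493204164/2743140625
char-poly roots: 19321/100 and 309136/109725625
κ = σ_max/σ_min = (139/10)/(556/10475) = 261.8750

261.8750


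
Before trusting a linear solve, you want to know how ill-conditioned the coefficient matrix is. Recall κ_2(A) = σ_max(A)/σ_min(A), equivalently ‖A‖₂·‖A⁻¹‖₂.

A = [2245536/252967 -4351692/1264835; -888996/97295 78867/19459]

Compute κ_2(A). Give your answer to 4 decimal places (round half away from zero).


41.9375

AᵀA = [308708496144/1902268225 -5141708604/76090729; -5141708604/76090729 53765444529/1902268225]; tr = 2144816217/11256025, det = 5802782976/281400625
eigenvalues of AᵀA: λ = (tr ± √(tr²−4·det))/2 = 4761/25, 1218816/11256025
κ_2(A) = √(λ_max/λ_min) = √((4761/25) / (1218816/11256025)) = 41.9375


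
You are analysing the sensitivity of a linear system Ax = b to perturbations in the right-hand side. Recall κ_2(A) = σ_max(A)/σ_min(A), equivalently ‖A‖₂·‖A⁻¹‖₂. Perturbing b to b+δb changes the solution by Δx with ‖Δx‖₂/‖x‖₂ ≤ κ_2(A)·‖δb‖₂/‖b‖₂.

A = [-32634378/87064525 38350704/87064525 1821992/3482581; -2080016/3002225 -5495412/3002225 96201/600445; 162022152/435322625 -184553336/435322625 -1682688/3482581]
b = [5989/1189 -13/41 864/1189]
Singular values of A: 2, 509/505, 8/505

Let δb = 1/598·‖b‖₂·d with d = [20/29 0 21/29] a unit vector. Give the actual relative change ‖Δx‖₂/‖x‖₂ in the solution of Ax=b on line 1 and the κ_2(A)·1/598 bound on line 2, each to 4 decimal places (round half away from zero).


from the listed singular values, σ₁ = 2, σ_n = 8/505
κ = σ_max/σ_min = 2/(8/505) = 126.2500
perturbation bound = 126.2500·1/598 = 0.2111
solve Ax = b  →  x = [173.7004 -50.1418 176.2933]
‖b‖ = 5.0990, ‖x‖ = 252.5180
re-solving with b+δb shifts x by Δx of norm 0.5383
realised ‖Δx‖/‖x‖ = 0.0021
tightness: 0.0021 against a bound of 0.2111 (unrounded ratio ≈ 0.0101)

0.0021
0.2111


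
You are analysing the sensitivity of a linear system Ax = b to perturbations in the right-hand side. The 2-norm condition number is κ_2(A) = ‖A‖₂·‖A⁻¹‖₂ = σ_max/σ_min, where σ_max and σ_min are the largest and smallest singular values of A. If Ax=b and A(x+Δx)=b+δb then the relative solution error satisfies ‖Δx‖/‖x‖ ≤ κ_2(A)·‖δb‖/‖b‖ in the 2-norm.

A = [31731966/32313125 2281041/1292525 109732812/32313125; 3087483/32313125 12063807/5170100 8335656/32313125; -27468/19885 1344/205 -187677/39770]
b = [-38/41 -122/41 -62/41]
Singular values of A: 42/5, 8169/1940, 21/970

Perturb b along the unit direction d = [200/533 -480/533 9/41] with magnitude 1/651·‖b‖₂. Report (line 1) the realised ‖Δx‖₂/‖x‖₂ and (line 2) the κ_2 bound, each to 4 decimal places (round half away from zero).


from the listed singular values, σ₁ = 42/5, σ_n = 21/970
condition number: (42/5) ÷ (21/970) = 388.0000
bound on ‖Δx‖/‖x‖: κ·ε = 388.0000·1/651 = 0.5960
solve Ax = b  →  x = [-88.7521 -0.4755 25.6390]
‖b‖₂ = 3.4641 and ‖x‖₂ = 92.3825
with δb = [0.0020 -0.0048 0.0012], A·Δx = δb → ‖Δx‖ = 0.2458
relative error = 0.0027
tightness: 0.0027 against a bound of 0.5960 (unrounded ratio ≈ 0.0045)

0.0027
0.5960


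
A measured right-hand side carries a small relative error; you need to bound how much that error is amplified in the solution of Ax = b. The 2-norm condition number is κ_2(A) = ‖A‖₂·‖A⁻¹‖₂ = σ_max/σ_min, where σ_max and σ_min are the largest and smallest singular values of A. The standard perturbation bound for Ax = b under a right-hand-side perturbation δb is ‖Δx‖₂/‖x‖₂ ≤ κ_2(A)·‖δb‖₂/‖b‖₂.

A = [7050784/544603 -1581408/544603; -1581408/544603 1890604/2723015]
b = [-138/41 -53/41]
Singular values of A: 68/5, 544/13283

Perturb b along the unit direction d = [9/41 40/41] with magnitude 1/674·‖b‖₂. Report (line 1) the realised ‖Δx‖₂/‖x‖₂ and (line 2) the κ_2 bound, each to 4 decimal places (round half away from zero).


0.0027
0.4927

σ_max = 68/5, σ_min = 544/13283
κ_2(A) = (68/5) / (544/13283) = 332.0750
κ_2(A)·‖δb‖/‖b‖ = 0.4927
solve Ax = b  →  x = [-10.9350 -47.5951]
‖b‖₂ = 3.6056 and ‖x‖₂ = 48.8351
re-solving with b+δb shifts x by Δx of norm 0.1306
relative error = 0.0027
realised/bound (from unrounded values) ≈ 0.0054


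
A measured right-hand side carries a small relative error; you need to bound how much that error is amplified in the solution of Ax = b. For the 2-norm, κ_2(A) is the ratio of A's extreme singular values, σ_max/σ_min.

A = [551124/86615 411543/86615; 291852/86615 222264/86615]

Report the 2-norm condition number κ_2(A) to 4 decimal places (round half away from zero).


254.7500

M = AᵀA = [269145504/5191805 201854268/5191805; 201854268/5191805 151397181/5191805]. tr(M)=84108537/1038361, det(M)=104976/1038361
char-poly roots: 81 and 1296/1038361
σ_max=√81=9, σ_min=√(1296/1038361)=(36/1019) → κ = 254.7500


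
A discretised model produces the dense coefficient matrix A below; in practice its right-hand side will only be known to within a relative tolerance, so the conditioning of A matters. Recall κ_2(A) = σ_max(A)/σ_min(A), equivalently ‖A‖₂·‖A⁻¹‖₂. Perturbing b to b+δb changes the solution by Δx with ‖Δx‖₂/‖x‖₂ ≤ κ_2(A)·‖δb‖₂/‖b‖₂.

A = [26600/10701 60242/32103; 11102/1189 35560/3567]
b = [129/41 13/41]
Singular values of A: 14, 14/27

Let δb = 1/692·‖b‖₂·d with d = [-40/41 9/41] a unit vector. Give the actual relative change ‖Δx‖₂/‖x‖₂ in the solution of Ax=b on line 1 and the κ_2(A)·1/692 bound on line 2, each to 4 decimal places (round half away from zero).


0.0015
0.0390

largest singular value 14, smallest 14/27
κ = σ_max/σ_min = 14/(14/27) = 27.0000
bound on ‖Δx‖/‖x‖: κ·ε = 27.0000·1/692 = 0.0390
solve Ax = b  →  x = [4.2389 -3.9384]
‖b‖ = 3.1623, ‖x‖ = 5.7862
re-solving with b+δb shifts x by Δx of norm 0.0088
realised ‖Δx‖/‖x‖ = 0.0015
realised/bound (from unrounded values) ≈ 0.0390


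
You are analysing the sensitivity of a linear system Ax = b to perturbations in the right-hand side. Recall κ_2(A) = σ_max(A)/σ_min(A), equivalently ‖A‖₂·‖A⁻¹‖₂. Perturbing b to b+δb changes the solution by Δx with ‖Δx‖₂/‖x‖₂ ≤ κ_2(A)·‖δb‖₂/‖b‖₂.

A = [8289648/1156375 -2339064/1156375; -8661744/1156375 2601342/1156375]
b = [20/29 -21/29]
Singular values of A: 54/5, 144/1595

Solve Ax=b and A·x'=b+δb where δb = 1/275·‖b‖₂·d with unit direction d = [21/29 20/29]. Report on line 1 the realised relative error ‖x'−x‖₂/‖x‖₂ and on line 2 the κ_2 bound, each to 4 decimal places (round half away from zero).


0.4350
0.4350

largest singular value 54/5, smallest 144/1595
condition number: (54/5) ÷ (144/1595) = 119.6250
κ_2(A)·‖δb‖/‖b‖ = 0.4350
solve Ax = b  →  x = [0.0889 -0.0259]
‖b‖₂ = 1.0000 and ‖x‖₂ = 0.0926
with δb = [0.0026 0.0025], A·Δx = δb → ‖Δx‖ = 0.0403
dividing the unrounded norms, ‖Δx‖/‖x‖ = 0.4350
realised/bound = 1 exactly: the bound is attained for this b and d


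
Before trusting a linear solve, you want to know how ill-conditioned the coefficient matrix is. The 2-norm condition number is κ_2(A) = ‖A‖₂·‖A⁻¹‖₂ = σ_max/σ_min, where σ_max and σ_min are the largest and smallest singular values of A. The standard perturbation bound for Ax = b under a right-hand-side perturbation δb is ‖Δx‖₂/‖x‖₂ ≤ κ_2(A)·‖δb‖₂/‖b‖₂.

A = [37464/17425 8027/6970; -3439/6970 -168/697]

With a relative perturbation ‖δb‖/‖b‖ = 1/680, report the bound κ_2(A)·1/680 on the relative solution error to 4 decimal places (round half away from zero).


0.1838

AᵀA = [3515689/722500 93744/36125; 93744/36125 40009/28900]; tr = 7813/1250, det = 1/400
char-poly roots: 25/4 and 1/2500
so κ_2 = √((25/4) / (1/2500)) = 125.0000
κ_2(A)·‖δb‖/‖b‖ = 0.1838


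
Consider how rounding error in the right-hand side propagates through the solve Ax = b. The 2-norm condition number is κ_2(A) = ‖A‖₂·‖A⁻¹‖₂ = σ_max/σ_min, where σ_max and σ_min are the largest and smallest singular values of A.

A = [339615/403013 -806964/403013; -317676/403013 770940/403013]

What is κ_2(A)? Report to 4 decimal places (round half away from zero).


form AᵀA = [257141961/193126609 -617082300/193126609; -617082300/193126609 1481021856/193126609] with trace 10284993/1142761 and determinant 1296/1142761
λ_max, λ_min = (10284993/1142761 ± √105775156937025/1305902703121)/2 = 9, 144/1142761
κ = σ_max/σ_min = 3/(12/1069) = 267.2500

267.2500


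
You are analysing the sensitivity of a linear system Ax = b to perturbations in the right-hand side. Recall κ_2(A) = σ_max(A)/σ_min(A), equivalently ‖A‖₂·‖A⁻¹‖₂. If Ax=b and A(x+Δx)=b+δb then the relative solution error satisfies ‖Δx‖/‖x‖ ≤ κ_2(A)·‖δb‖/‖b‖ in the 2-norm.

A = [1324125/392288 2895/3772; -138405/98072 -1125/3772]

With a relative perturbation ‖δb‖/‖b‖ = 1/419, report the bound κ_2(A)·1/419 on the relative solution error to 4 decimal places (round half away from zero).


AᵀA = [12188178225/910590976 342781875/113823872; 342781875/113823872 4823325/7113992]; tr = 7617825/541696, det = 50625/8667136
solving λ² − 7617825/541696·λ + 50625/8667136 = 0 gives λ = 225/16, 225/541696
so κ_2 = √((225/16) / (225/541696)) = 184.0000
κ_2(A)·‖δb‖/‖b‖ = 0.4391

0.4391


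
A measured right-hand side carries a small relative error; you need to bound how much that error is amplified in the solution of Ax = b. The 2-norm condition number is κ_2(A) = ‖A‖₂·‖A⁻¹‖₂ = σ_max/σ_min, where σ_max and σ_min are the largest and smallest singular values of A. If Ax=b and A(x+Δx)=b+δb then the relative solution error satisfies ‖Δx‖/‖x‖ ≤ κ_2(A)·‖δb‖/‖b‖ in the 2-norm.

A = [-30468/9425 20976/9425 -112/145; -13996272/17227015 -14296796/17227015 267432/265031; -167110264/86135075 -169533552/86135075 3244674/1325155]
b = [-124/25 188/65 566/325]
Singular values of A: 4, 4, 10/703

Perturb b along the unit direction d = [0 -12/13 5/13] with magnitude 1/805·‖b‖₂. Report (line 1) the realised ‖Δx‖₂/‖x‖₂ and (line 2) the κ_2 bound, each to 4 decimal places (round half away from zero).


largest singular value 4, smallest 10/703
condition number: 4 ÷ (10/703) = 281.2000
κ_2(A)·‖δb‖/‖b‖ = 0.3493
solve Ax = b  →  x = [-36.6499 -90.5597 -101.1241]
2-norm of b is 6.0000; of x, 140.6071
re-solving with b+δb shifts x by Δx of norm 0.5240
dividing the unrounded norms, ‖Δx‖/‖x‖ = 0.0037
tightness: 0.0037 against a bound of 0.3493 (unrounded ratio ≈ 0.0107)

0.0037
0.3493


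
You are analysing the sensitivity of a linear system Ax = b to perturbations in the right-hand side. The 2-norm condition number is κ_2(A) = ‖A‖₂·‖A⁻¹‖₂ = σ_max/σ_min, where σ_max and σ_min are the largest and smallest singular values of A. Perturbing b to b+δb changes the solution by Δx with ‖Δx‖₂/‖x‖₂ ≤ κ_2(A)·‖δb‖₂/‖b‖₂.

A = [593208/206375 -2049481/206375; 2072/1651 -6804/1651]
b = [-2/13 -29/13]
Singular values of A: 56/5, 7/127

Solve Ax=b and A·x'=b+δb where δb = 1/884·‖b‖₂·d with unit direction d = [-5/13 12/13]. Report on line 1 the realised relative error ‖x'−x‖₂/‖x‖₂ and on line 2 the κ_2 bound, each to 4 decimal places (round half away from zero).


from the listed singular values, σ₁ = 56/5, σ_n = 7/127
condition number: (56/5) ÷ (7/127) = 203.2000
worst-case relative error ≤ 203.2000 × 1/884 = 0.2299
solve Ax = b  →  x = [-34.8593 -10.0743]
2-norm of b is 2.2361; of x, 36.2858
Δx = A⁻¹·δb where δb = 1/884·2.2361·d; ‖Δx‖ = 0.0459
realised ‖Δx‖/‖x‖ = 0.0013
tightness: 0.0013 against a bound of 0.2299 (unrounded ratio ≈ 0.0055)

0.0013
0.2299


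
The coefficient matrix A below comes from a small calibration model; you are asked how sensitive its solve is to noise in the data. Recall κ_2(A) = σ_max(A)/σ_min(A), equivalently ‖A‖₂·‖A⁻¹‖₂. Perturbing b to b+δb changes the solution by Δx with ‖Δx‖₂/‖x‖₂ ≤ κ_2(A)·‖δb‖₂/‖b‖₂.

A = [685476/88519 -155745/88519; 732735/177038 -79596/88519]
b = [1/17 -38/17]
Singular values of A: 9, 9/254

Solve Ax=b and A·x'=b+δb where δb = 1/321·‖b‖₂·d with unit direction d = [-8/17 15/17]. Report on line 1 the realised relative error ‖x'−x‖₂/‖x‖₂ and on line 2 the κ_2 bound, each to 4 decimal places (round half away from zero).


0.0035
0.7913

σ_max = 9, σ_min = 9/254
κ_2(A) = 9 / (9/254) = 254.0000
κ_2(A)·‖δb‖/‖b‖ = 0.7913
solve Ax = b  →  x = [-12.4986 -55.0434]
2-norm of b is 2.2361; of x, 56.4446
with δb = [-0.0033 0.0061], A·Δx = δb → ‖Δx‖ = 0.1966
realised ‖Δx‖/‖x‖ = 0.0035
so the bound overstates the realised error by a factor of ≈ 227.1849 (computed from the unrounded values)


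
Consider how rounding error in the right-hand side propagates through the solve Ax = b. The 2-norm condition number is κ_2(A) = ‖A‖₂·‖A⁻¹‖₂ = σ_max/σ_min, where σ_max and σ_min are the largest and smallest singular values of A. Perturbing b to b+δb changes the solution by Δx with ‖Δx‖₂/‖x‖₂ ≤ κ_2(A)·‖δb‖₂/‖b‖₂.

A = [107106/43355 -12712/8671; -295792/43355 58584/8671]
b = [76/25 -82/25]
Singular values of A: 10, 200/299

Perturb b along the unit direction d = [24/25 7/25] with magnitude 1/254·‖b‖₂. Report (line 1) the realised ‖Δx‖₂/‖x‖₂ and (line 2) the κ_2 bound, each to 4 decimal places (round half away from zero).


0.0087
0.0589

largest singular value 10, smallest 200/299
κ = σ_max/σ_min = 10/(200/299) = 14.9500
perturbation bound = 14.9500·1/254 = 0.0589
solve Ax = b  →  x = [2.3517 1.8893]
‖b‖ = 4.4721, ‖x‖ = 3.0166
δb = ε·‖b‖·d = [0.0169 0.0049]; solving A·Δx = δb gives ‖Δx‖ = 0.0263
relative error = 0.0087
realised/bound (from unrounded values) ≈ 0.1482
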